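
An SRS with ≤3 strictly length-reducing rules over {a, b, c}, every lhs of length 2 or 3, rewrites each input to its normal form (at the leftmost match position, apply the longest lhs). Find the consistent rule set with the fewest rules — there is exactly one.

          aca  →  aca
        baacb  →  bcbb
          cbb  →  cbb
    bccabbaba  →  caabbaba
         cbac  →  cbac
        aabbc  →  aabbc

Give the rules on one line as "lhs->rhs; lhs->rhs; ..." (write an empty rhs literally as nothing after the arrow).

aac->cb; bcc->ca

  | aca
  | baacb => bcbb
  | cbb
  | bccabbaba => caabbaba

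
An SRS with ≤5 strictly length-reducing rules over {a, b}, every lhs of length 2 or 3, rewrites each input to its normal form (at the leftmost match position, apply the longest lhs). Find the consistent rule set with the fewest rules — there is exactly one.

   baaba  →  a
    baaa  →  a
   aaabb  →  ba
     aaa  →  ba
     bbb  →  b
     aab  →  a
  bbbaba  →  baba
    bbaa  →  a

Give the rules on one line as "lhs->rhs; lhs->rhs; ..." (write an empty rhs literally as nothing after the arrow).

  | baaba => baaa => bba => a
  | baaa => bba => a
  | aaabb => babb => ba
  | aaa => ba

aa->a; aaa->ba; aab->aa; bb->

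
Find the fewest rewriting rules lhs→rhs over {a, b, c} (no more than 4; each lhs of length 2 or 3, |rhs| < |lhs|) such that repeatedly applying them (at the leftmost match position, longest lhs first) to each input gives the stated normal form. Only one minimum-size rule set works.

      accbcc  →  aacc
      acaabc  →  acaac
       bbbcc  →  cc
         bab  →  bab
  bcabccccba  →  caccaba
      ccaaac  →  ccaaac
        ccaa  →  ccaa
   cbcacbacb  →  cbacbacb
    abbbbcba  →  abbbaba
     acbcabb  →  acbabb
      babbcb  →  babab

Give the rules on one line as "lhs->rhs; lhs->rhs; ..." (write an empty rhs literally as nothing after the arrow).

bc->c; bcb->ab; cbc->cb; ccb->ab

  | accbcc => aabcc => aacc
  | acaabc => acaac
  | bbbcc => bbcc => bcc => cc
  | bab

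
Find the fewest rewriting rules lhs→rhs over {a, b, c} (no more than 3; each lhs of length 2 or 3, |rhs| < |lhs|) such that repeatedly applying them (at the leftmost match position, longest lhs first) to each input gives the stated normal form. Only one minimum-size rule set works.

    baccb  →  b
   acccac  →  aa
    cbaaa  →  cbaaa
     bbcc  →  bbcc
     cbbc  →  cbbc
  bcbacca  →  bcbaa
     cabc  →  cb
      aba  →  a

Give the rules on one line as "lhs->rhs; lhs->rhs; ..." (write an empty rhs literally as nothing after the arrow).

  | baccb => bacb => bab => b
  | acccac => accac => acac => aac => aa
  | cbaaa
  | bbcc

ab->; abc->b; ac->a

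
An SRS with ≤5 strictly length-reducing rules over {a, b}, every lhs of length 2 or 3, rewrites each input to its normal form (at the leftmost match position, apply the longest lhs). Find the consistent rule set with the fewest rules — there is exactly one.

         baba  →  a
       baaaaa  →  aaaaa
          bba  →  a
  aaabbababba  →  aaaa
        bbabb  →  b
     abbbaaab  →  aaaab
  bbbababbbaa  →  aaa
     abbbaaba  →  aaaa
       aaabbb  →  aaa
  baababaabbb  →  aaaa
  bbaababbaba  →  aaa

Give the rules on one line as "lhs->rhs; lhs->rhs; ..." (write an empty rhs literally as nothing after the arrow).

  | baba => ba => a
  | baaaaa => aaaaa
  | bba => ba => a
  | aaabbababba => aaabababba => aaababba => aaabba => aaaba => aaaa

ba->a; bab->b; bb->b; bbb->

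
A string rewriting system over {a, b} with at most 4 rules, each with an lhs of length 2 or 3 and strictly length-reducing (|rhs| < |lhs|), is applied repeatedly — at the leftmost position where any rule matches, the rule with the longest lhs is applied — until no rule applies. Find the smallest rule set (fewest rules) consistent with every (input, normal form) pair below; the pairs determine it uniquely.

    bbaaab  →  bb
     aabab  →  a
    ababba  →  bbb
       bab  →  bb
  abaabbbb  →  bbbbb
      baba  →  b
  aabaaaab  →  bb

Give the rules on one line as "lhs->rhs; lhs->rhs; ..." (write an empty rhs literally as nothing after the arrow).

ab->a; aba->bb; ba->b; bba->b

  | bbaaab => baab => bab => bb
  | aabab => abbb => abb => ab => a
  | ababba => bbbba => bbb
  | bab => bb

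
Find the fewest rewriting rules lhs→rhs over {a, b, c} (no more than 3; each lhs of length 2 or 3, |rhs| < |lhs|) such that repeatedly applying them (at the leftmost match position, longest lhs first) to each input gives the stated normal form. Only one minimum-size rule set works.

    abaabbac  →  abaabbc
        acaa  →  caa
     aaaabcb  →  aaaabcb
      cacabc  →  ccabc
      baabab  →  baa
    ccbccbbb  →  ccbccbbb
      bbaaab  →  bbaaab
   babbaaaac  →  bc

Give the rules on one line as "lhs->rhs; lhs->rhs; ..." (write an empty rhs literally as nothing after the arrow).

  | abaabbac => abaabbc
  | acaa => caa
  | aaaabcb
  | cacabc => ccabc

ac->c; bab->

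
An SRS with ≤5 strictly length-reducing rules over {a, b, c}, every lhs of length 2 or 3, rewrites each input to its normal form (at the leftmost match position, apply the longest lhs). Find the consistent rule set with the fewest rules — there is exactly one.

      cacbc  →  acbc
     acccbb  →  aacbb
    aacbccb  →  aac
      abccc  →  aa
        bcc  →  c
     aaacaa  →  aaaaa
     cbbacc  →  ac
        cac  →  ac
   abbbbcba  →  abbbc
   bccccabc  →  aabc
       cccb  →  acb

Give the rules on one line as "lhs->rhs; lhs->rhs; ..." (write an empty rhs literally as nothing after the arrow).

ba->c; bab->; ca->a; cc->a

  | cacbc => acbc
  | acccbb => aacbb
  | aacbccb => aacbab => aac
  | abccc => abac => acc => aa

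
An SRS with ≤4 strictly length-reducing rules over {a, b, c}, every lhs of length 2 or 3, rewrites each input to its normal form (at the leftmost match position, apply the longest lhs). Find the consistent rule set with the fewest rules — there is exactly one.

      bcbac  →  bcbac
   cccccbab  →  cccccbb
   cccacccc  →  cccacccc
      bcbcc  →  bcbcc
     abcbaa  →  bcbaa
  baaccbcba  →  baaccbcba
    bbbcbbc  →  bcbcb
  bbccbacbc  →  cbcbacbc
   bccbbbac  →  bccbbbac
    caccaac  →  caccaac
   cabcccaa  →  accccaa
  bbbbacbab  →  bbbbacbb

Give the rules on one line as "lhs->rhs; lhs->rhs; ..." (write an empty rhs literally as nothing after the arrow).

  | bcbac
  | cccccbab => cccccbb
  | cccacccc
  | bcbcc

ab->b; bbc->cb; cab->ac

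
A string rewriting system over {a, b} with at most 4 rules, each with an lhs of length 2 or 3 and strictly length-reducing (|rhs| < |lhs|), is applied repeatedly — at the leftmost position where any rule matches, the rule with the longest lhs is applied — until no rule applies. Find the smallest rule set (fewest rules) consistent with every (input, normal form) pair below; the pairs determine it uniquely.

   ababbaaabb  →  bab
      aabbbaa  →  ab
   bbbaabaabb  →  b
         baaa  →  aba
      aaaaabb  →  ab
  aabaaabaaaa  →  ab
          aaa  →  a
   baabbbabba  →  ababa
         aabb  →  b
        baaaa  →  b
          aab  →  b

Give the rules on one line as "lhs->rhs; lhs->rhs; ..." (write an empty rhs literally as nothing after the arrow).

  | ababbaaabb => ababaaabb => abaababb => aabbabb => bbabb => babb => bab
  | aabbbaa => bbbaa => bbaa => baa => ab
  | bbbaabaabb => bbaabaabb => baabaabb => abbaabb => abaabb => aabbb => bbb => bb => b
  | baaa => aba

aa->; baa->ab; bb->b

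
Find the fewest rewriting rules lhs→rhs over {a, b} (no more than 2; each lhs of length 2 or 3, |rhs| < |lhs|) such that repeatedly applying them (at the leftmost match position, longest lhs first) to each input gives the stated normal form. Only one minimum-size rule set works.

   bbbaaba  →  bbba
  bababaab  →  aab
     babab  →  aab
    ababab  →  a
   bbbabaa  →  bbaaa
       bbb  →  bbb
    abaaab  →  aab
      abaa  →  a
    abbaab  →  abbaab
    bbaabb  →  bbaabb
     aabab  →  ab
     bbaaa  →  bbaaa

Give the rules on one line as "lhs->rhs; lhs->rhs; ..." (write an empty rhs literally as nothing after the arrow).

  | bbbaaba => bbba
  | bababaab => aabaab => aab
  | babab => aab
  | ababab => bab => a

aba->; bab->a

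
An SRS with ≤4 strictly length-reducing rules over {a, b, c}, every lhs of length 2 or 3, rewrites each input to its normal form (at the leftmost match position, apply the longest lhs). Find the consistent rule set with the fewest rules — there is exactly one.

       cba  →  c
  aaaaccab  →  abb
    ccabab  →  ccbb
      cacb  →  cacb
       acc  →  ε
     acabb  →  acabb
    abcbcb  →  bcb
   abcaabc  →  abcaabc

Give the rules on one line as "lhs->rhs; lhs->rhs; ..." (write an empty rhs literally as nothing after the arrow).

  | cba => c
  | aaaaccab => aaabaab => aabab => abb
  | ccabab => ccbb
  | cacb

aba->b; acc->ba; ba->; cbc->ac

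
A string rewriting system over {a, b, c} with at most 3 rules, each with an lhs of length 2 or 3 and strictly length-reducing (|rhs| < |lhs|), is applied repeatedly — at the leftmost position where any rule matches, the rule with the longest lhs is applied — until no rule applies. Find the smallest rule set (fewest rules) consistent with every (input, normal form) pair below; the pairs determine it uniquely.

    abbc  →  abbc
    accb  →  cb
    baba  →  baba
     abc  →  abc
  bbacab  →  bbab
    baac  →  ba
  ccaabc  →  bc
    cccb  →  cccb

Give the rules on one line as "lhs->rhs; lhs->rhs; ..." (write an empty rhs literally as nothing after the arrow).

ac->; ca->

  | abbc
  | accb => cb
  | baba
  | abc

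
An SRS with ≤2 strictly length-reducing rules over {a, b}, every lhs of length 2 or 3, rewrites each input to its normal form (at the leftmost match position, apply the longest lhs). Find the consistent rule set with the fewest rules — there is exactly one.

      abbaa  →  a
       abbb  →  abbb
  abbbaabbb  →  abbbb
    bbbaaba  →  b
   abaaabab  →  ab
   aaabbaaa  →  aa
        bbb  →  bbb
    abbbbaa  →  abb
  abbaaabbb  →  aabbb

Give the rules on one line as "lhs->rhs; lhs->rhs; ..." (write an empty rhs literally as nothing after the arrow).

aaa->a; ba->

  | abbaa => aba => a
  | abbb
  | abbbaabbb => abbabbb => abbbb
  | bbbaaba => bbaba => bba => b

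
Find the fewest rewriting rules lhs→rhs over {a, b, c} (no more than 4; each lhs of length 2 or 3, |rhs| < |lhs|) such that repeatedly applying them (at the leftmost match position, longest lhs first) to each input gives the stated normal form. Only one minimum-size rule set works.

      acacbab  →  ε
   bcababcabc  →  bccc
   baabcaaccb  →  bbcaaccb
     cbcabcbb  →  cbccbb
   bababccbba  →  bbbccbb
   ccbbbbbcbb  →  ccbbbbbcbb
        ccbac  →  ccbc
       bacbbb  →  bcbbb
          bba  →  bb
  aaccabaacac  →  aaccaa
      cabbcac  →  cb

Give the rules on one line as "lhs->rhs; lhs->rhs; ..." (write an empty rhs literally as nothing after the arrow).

ab->; ba->b; cac->

  | acacbab => abab => ab => ε
  | bcababcabc => bcabcabc => bccabc => bccc
  | baabcaaccb => babcaaccb => bbcaaccb
  | cbcabcbb => cbccbb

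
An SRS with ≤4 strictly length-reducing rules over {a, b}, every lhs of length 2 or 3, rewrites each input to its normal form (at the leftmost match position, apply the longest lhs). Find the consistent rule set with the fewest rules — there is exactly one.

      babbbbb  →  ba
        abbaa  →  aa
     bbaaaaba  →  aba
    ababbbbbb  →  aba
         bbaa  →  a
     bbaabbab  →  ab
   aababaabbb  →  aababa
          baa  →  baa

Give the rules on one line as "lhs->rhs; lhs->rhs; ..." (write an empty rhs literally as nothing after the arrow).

aaa->a; bb->a; bbb->a

  | babbbbb => baabb => baaa => ba
  | abbaa => aaaa => aa
  | bbaaaaba => aaaaaba => aaaba => aba
  | ababbbbbb => abaabbb => abaaa => aba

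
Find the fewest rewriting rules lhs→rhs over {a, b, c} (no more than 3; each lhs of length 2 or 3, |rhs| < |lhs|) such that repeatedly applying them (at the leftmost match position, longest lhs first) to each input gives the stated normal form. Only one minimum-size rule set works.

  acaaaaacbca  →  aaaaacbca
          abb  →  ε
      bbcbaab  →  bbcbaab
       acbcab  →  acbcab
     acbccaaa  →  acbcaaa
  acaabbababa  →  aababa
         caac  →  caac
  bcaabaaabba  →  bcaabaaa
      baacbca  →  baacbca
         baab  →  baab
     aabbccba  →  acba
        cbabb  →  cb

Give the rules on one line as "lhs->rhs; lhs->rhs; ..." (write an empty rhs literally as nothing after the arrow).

  | acaaaaacbca => aaaaacbca
  | abb => ε
  | bbcbaab
  | acbcab

abb->; aca->a; cc->c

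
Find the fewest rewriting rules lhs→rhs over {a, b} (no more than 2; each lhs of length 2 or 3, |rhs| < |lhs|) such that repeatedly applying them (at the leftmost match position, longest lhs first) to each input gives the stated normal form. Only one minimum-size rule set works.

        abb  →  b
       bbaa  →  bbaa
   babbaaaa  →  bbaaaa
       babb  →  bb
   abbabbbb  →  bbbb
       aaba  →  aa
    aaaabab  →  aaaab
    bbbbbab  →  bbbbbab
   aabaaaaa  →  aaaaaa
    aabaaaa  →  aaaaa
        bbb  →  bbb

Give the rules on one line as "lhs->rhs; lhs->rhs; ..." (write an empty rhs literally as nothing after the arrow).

aba->a; abb->b

  | abb => b
  | bbaa
  | babbaaaa => bbaaaa
  | babb => bb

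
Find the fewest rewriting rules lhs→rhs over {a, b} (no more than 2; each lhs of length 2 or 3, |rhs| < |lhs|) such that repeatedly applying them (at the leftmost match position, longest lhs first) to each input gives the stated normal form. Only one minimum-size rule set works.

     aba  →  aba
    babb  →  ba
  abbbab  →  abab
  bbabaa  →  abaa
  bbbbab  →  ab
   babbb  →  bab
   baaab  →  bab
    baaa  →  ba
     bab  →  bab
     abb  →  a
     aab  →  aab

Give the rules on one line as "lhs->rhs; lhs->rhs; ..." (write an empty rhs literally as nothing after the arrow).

  | aba
  | babb => ba
  | abbbab => abab
  | bbabaa => abaa

aaa->a; bb->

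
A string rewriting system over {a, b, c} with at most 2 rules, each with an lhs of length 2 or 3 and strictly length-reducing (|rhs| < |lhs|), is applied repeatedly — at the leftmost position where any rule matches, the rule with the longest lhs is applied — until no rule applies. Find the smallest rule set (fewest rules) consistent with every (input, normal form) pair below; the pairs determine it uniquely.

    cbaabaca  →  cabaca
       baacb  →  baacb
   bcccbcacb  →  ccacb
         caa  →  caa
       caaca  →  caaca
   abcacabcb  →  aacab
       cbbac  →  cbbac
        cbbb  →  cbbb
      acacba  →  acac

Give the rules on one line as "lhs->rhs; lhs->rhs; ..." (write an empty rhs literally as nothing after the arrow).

  | cbaabaca => cabaca
  | baacb
  | bcccbcacb => ccbcacb => ccacb
  | caa

bc->; cba->c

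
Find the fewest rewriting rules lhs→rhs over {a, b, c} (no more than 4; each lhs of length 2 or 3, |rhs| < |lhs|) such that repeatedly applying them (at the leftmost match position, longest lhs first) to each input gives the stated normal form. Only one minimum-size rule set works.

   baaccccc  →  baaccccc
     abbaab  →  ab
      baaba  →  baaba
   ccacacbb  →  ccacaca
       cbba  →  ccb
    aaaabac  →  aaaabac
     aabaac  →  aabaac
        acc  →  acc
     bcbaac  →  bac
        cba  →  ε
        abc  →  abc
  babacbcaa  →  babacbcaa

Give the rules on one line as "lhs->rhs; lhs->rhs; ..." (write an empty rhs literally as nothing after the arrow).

  | baaccccc
  | abbaab => acbab => ab
  | baaba
  | ccacacbb => ccacaca

bb->a; bba->cb; cba->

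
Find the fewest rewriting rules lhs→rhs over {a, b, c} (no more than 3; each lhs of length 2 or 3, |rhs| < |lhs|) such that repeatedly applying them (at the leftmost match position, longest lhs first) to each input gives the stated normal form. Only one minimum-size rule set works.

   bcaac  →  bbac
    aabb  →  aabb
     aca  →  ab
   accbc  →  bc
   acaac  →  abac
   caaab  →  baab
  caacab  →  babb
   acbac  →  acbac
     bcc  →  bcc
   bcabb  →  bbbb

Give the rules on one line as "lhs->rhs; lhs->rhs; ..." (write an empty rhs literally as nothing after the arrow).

acc->; ca->b

  | bcaac => bbac
  | aabb
  | aca => ab
  | accbc => bc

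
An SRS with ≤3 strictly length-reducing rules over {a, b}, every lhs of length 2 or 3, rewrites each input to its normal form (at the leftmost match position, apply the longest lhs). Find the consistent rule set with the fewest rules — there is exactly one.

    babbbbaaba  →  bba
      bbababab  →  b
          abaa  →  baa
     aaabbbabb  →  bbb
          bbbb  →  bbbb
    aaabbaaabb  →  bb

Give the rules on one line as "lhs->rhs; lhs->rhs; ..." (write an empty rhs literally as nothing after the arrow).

ab->b; bab->

  | babbbbaaba => bbbaaba => bbbaba => bba
  | bbababab => babab => ab => b
  | abaa => baa
  | aaabbbabb => aabbbabb => abbbabb => bbbabb => bbb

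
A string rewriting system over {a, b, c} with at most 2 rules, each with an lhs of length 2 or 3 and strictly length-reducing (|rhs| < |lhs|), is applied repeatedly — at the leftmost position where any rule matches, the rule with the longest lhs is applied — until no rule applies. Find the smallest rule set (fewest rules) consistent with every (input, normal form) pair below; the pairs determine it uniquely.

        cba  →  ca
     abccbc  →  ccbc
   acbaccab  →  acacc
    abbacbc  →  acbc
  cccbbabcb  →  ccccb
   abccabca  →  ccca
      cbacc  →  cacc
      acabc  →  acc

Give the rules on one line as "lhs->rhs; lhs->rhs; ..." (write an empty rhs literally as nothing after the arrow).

ab->; ba->a

  | cba => ca
  | abccbc => ccbc
  | acbaccab => acaccab => acacc
  | abbacbc => bacbc => acbc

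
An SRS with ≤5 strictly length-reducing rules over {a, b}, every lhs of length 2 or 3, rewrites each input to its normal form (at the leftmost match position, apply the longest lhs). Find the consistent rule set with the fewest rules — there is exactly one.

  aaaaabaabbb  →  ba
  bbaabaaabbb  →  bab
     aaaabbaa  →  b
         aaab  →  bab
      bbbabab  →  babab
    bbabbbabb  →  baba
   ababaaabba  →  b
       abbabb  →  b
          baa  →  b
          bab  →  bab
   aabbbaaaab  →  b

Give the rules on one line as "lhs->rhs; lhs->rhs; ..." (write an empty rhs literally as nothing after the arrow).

  | aaaaabaabbb => baaabaabbb => bbabaabbb => babaabbb => babaabb => babaab => babaa => babb => ba
  | bbaabaaabbb => baabaaabbb => baaaaabbb => bbaaabbb => baaabbb => bbabbb => babbb => bab
  | aaaabbaa => baabbaa => baabaa => baaaa => bbaa => baa => bb => b
  | aaab => bab

aa->b; aab->aa; abb->a; bb->b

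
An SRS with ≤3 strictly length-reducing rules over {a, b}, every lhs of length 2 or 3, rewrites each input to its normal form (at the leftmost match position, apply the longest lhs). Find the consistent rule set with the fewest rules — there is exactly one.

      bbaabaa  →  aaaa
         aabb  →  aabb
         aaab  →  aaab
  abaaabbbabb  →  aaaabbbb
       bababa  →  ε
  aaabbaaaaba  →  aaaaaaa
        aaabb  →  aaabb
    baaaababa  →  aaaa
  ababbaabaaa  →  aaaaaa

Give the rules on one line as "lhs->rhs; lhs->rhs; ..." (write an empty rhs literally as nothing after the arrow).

ba->; baa->aa

  | bbaabaa => baabaa => aabaa => aaaa
  | aabb
  | aaab
  | abaaabbbabb => aaaabbbabb => aaaabbbb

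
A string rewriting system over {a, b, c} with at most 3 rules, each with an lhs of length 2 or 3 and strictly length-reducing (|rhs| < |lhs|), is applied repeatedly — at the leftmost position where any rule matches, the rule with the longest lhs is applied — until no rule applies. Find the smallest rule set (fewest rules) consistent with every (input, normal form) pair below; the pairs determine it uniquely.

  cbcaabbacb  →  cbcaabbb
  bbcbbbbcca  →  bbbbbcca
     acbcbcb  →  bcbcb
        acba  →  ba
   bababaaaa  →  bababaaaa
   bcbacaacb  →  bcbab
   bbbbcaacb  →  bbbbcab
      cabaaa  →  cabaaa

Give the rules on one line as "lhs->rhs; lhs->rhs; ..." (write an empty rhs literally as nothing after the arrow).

  | cbcaabbacb => cbcaabbb
  | bbcbbbbcca => bbbbbcca
  | acbcbcb => bcbcb
  | acba => ba

ac->; cbb->b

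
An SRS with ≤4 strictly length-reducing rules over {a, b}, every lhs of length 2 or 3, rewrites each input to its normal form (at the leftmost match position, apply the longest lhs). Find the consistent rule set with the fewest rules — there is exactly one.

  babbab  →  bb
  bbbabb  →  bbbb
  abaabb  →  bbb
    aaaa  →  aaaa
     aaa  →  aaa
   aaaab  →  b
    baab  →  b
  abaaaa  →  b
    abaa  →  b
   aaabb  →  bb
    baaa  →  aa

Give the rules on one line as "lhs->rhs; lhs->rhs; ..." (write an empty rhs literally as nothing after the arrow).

  | babbab => bbab => bb
  | bbbabb => bbbb
  | abaabb => ababb => abbb => bbb
  | aaaa

ab->b; aba->ab; ba->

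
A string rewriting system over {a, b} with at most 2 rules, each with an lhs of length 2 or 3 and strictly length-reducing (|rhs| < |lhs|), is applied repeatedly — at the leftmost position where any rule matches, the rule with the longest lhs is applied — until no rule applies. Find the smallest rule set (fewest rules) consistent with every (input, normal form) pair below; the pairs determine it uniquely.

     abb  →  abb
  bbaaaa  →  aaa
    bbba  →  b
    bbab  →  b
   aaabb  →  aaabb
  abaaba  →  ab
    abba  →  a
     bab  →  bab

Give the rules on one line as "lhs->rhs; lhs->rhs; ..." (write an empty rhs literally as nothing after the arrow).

  | abb
  | bbaaaa => aaa
  | bbba => b
  | bbab => b

baa->bb; bba->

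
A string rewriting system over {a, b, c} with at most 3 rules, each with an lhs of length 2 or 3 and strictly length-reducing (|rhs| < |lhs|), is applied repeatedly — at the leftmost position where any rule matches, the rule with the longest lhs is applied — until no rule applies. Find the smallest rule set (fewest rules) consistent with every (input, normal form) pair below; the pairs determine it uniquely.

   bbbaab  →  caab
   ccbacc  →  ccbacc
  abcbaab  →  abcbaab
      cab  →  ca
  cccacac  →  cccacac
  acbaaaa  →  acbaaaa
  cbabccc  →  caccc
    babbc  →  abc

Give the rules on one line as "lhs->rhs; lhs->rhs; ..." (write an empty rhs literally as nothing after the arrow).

bab->a; bbb->c; cab->ca

  | bbbaab => caab
  | ccbacc
  | abcbaab
  | cab => ca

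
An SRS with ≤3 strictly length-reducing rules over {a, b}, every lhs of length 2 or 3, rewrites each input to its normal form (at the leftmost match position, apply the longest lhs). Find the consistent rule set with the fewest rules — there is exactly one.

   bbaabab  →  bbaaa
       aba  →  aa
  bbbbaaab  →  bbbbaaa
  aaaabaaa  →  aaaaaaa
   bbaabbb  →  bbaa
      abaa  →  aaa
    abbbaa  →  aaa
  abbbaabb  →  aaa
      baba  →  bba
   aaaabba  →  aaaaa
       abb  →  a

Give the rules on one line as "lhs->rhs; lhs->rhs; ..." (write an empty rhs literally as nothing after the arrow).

  | bbaabab => bbaaab => bbaaa
  | aba => aa
  | bbbbaaab => bbbbaaa
  | aaaabaaa => aaaaaaa

ab->a; bab->bb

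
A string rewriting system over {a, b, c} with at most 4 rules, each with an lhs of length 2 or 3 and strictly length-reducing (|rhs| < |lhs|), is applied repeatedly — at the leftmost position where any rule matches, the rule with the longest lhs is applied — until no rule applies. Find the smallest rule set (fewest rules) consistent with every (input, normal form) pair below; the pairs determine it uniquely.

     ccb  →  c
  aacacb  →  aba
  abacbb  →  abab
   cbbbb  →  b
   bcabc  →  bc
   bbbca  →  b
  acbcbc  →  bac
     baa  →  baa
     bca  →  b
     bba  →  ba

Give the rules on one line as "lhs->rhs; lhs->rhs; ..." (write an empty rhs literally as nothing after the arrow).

  | ccb => c
  | aacacb => aacb => aba
  | abacbb => abbab => abab
  | cbbbb => bbb => bb => b

acb->ba; bb->b; ca->; cb->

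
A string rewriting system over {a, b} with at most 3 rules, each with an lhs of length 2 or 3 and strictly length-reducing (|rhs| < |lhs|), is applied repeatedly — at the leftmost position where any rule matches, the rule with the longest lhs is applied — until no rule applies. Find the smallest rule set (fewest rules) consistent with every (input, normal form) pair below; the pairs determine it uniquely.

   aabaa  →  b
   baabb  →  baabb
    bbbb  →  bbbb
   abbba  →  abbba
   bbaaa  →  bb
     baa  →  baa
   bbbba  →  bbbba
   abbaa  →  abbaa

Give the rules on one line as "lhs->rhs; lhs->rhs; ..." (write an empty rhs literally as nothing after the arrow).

  | aabaa => aba => b
  | baabb
  | bbbb
  | abbba

aaa->; aba->b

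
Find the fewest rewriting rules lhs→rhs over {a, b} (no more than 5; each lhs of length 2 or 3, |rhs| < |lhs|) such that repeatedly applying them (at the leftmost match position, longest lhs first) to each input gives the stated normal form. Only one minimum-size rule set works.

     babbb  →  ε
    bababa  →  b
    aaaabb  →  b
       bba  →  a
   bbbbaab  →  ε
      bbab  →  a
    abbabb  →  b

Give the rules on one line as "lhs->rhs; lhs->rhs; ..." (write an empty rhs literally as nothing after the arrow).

  | babbb => bbbb => bb => ε
  | bababa => bbaba => aba => aa => b
  | aaaabb => baabb => babb => bbb => b
  | bba => a

aa->b; ab->a; ba->b; bb->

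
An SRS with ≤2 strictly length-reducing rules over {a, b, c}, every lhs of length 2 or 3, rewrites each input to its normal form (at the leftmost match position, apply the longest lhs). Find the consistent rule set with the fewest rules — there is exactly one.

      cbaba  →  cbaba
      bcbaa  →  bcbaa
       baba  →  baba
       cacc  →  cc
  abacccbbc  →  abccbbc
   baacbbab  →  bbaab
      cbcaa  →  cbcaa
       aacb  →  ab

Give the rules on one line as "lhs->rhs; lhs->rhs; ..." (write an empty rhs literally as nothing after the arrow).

abb->ba; ac->

  | cbaba
  | bcbaa
  | baba
  | cacc => cc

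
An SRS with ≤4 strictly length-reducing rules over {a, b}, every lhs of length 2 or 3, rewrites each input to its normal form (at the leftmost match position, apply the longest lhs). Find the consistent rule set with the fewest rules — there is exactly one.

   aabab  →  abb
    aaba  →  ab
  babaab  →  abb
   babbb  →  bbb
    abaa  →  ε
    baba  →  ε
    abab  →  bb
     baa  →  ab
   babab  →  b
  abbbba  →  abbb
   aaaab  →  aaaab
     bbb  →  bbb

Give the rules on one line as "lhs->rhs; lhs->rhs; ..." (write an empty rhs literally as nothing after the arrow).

  | aabab => abb
  | aaba => ab
  | babaab => baab => abb
  | babbb => bbb

aba->b; ba->; baa->ab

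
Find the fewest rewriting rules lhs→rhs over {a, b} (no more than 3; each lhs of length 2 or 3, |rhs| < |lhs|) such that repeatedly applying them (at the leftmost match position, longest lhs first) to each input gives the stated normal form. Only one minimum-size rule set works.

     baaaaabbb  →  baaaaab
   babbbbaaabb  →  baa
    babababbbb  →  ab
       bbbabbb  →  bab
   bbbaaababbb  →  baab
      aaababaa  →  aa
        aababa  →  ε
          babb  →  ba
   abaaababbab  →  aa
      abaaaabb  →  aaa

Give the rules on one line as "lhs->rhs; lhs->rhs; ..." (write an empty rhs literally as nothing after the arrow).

aba->; bb->; bba->ab

  | baaaaabbb => baaaaab
  | babbbbaaabb => babbaaabb => baabaabb => baabb => baa
  | babababbbb => bbabbbb => abbbbb => abbb => ab
  | bbbabbb => babbb => bab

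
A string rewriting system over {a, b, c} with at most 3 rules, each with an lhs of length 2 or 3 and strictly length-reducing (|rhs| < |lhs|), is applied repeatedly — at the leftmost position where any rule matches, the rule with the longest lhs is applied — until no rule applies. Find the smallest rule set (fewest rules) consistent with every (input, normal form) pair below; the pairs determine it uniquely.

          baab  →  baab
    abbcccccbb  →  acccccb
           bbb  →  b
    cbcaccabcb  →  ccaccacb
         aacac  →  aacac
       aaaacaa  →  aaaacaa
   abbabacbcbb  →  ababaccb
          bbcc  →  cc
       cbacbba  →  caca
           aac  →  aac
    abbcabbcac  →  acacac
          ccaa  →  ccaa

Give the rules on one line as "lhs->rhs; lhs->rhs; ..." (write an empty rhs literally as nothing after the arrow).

  | baab
  | abbcccccbb => abcccccbb => acccccbb => acccccb
  | bbb => bb => b
  | cbcaccabcb => ccaccabcb => ccaccacb

bb->b; bc->c; cba->ca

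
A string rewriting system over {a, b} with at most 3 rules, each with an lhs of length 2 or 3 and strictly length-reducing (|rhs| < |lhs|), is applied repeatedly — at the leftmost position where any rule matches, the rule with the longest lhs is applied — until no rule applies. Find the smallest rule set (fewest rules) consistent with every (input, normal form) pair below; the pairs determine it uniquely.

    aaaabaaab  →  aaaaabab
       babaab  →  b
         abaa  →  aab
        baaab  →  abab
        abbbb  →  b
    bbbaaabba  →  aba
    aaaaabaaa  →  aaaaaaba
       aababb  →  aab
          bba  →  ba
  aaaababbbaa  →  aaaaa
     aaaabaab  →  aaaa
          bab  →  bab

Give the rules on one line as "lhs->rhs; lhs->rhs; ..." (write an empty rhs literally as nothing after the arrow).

  | aaaabaaab => aaaaabab
  | babaab => baabb => abbb => b
  | abaa => aab
  | baaab => abab

abb->; baa->ab; bb->b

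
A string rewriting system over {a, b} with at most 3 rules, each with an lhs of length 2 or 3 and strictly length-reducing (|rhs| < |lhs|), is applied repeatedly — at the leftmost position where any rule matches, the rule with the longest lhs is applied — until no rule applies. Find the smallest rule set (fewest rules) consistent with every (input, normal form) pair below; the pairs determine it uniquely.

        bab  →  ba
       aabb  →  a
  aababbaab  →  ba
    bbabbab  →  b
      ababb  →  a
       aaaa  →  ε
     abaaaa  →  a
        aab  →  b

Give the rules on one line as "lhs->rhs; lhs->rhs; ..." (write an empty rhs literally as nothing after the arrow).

aa->; ab->a; bb->a

  | bab => ba
  | aabb => bb => a
  | aababbaab => babbaab => babaab => baaab => bab => ba
  | bbabbab => aabbab => bbab => aab => b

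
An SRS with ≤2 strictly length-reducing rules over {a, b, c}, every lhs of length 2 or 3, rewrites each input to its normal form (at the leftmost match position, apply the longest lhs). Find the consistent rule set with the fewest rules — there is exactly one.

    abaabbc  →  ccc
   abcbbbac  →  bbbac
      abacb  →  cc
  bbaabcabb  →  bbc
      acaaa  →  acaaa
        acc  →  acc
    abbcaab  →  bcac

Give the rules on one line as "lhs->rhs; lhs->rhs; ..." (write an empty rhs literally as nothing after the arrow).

ab->c; cb->b

  | abaabbc => caabbc => cacbc => cabc => ccc
  | abcbbbac => ccbbbac => cbbbac => bbbac
  | abacb => cacb => cab => cc
  | bbaabcabb => bbaccabb => bbacccb => bbaccb => bbacb => bbab => bbc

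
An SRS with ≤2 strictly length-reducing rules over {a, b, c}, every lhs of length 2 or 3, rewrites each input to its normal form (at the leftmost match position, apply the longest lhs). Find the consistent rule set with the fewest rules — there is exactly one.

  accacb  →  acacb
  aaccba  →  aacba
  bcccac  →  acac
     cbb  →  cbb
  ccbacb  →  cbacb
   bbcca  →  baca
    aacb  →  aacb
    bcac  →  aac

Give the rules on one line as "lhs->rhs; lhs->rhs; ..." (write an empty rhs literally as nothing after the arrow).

bc->a; cc->c

  | accacb => acacb
  | aaccba => aacba
  | bcccac => accac => acac
  | cbb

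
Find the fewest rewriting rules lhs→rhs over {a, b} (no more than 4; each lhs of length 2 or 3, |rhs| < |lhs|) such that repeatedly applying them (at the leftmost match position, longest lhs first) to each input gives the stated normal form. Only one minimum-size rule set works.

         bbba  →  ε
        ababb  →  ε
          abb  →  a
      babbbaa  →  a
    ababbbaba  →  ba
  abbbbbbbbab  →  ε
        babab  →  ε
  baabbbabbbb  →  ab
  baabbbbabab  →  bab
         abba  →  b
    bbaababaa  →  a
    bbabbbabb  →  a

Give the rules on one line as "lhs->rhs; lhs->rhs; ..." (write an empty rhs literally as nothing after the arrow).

aa->b; aba->; bb->; bbb->ab

  | bbba => aba => ε
  | ababb => bb => ε
  | abb => a
  | babbbaa => baabaa => bbbaa => abaa => a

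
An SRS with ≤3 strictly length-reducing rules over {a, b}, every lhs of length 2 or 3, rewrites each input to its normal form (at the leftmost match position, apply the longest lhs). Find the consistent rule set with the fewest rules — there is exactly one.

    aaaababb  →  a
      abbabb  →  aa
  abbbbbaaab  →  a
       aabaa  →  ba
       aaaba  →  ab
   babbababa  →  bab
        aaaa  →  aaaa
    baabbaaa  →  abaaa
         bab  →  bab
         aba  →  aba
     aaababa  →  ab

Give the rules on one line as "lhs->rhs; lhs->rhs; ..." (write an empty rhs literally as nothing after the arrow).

  | aaaababb => aabbabb => bbbabb => aabb => bbb => a
  | abbabb => abbb => aa
  | abbbbbaaab => aabbaaab => bbbaaab => aaaab => aabb => bbb => a
  | aabaa => bbaa => ba

aab->bb; bba->b; bbb->a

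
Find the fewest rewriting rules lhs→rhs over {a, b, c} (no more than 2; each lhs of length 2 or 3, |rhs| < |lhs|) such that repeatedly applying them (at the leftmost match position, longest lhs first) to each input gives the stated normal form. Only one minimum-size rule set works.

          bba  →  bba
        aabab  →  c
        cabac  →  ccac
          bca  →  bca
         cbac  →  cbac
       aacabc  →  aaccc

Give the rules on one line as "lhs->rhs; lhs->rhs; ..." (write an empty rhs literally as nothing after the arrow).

aab->; ab->c

  | bba
  | aabab => ab => c
  | cabac => ccac
  | bca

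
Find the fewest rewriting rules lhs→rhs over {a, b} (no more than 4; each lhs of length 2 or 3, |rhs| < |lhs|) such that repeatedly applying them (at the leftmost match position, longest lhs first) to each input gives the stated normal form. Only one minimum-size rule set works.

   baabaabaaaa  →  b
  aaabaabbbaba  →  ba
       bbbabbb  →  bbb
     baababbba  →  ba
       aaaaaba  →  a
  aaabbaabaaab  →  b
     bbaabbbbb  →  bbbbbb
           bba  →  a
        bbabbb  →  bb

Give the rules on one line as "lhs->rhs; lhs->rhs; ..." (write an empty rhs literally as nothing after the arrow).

aa->b; ab->; bba->a

  | baabaabaaaa => bbbaabaaaa => baabaaaa => bbbaaaa => baaaa => bbaa => aa => b
  | aaabaabbbaba => babaabbbaba => baabbbaba => bbbbbaba => bbbaba => baba => ba
  | bbbabbb => babbb => bbb
  | baababbba => bbbabbba => babbba => bbba => ba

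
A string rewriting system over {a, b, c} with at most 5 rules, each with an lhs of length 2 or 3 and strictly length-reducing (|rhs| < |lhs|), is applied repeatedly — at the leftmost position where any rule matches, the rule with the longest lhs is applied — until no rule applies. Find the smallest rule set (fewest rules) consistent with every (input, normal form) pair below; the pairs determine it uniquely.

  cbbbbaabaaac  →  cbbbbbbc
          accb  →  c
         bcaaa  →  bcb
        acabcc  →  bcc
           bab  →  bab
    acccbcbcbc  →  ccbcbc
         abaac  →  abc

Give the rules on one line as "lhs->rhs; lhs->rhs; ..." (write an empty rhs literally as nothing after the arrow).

  | cbbbbaabaaac => cbbbbbaaac => cbbbbbbc
  | accb => acb => c
  | bcaaa => bcb
  | acabcc => aabcc => bcc

aa->; aaa->b; ac->a; acb->c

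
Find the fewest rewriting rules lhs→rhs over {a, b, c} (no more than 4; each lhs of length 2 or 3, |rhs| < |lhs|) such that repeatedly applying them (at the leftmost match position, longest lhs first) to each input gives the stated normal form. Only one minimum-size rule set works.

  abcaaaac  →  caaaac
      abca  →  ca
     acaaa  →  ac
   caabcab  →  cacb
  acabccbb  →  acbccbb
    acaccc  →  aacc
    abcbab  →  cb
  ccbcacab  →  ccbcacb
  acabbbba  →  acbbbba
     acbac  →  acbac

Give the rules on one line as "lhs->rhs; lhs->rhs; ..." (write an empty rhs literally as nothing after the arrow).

ab->; aca->ac; ccc->ac

  | abcaaaac => caaaac
  | abca => ca
  | acaaa => acaa => aca => ac
  | caabcab => cacab => cacb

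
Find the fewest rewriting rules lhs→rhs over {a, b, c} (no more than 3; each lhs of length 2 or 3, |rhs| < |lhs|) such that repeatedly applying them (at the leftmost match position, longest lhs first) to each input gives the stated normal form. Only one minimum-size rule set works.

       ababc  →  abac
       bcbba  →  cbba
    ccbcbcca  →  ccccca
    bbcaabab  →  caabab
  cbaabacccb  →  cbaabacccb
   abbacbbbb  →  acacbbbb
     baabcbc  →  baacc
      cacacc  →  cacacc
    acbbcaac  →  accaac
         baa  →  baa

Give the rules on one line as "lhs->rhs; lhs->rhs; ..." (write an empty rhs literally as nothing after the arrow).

  | ababc => abac
  | bcbba => cbba
  | ccbcbcca => cccbcca => ccccca
  | bbcaabab => bcaabab => caabab

abb->ac; bc->c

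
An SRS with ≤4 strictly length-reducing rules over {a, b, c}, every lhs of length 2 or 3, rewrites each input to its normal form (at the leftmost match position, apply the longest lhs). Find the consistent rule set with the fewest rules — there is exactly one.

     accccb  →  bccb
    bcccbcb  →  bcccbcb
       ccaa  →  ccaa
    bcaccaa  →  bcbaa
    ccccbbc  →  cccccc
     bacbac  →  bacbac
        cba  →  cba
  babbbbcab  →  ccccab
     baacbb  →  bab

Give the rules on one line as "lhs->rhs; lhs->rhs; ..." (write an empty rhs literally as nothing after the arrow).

abb->bc; acc->b; bb->c

  | accccb => bccb
  | bcccbcb
  | ccaa
  | bcaccaa => bcbaa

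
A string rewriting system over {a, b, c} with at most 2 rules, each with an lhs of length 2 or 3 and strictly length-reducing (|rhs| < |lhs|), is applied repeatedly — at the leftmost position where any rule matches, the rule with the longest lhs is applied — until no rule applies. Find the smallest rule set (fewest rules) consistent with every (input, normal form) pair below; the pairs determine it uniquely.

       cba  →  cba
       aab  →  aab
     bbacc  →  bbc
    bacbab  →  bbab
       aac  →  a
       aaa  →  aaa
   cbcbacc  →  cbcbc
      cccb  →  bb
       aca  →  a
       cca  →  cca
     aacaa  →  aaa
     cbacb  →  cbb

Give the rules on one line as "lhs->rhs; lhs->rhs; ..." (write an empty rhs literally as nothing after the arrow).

ac->; ccc->b

  | cba
  | aab
  | bbacc => bbc
  | bacbab => bbab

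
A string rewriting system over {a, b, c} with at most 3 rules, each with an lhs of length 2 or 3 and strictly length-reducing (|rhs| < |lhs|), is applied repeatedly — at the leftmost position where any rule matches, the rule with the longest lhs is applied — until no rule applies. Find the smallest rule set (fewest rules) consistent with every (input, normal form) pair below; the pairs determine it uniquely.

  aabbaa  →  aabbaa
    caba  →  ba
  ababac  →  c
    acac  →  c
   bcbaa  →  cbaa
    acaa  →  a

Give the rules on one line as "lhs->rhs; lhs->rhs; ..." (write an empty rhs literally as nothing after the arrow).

ac->c; bc->c; ca->

  | aabbaa
  | caba => ba
  | ababac => ababc => abac => abc => ac => c
  | acac => cac => c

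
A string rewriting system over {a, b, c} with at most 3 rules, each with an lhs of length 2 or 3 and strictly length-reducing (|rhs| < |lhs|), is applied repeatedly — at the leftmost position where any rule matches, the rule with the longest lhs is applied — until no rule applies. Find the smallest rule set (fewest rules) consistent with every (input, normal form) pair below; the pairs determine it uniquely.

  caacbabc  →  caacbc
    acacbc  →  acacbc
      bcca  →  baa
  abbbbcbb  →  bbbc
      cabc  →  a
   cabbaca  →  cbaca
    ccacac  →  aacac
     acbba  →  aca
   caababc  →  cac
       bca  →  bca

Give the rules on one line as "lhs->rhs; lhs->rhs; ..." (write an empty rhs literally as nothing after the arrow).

ab->; cbb->c; cc->a

  | caacbabc => caacbc
  | acacbc
  | bcca => baa
  | abbbbcbb => bbbcbb => bbbc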